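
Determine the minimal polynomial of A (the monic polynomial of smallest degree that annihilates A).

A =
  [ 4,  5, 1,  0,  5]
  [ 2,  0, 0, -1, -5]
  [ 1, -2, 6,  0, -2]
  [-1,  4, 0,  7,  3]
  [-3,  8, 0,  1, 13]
x^3 - 18*x^2 + 108*x - 216

The characteristic polynomial is χ_A(x) = (x - 6)^5, so the eigenvalues are known. The minimal polynomial is
  m_A(x) = Π_λ (x − λ)^{k_λ}
where k_λ is the size of the *largest* Jordan block for λ (equivalently, the smallest k with (A − λI)^k v = 0 for every generalised eigenvector v of λ).

  λ = 6: largest Jordan block has size 3, contributing (x − 6)^3

So m_A(x) = (x - 6)^3 = x^3 - 18*x^2 + 108*x - 216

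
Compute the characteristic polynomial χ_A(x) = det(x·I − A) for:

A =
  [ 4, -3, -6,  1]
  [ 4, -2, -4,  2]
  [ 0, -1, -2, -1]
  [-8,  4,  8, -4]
x^4 + 4*x^3 + 4*x^2

Expanding det(x·I − A) (e.g. by cofactor expansion or by noting that A is similar to its Jordan form J, which has the same characteristic polynomial as A) gives
  χ_A(x) = x^4 + 4*x^3 + 4*x^2
which factors as x^2*(x + 2)^2. The eigenvalues (with algebraic multiplicities) are λ = -2 with multiplicity 2, λ = 0 with multiplicity 2.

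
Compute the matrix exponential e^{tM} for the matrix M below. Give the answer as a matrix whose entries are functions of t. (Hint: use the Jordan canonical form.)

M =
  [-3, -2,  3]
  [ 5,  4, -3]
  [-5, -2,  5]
e^{tM} =
  [-5*t*exp(2*t) + exp(2*t), -2*t*exp(2*t), 3*t*exp(2*t)]
  [5*t*exp(2*t), 2*t*exp(2*t) + exp(2*t), -3*t*exp(2*t)]
  [-5*t*exp(2*t), -2*t*exp(2*t), 3*t*exp(2*t) + exp(2*t)]

Strategy: write M = P · J · P⁻¹ where J is a Jordan canonical form, so e^{tM} = P · e^{tJ} · P⁻¹, and e^{tJ} can be computed block-by-block.

M has Jordan form
J =
  [2, 1, 0]
  [0, 2, 0]
  [0, 0, 2]
(up to reordering of blocks).

Per-block formulas:
  For a 2×2 Jordan block J_2(2): exp(t · J_2(2)) = e^(2t)·(I + t·N), where N is the 2×2 nilpotent shift.
  For a 1×1 block at λ = 2: exp(t · [2]) = [e^(2t)].

After assembling e^{tJ} and conjugating by P, we get:

e^{tM} =
  [-5*t*exp(2*t) + exp(2*t), -2*t*exp(2*t), 3*t*exp(2*t)]
  [5*t*exp(2*t), 2*t*exp(2*t) + exp(2*t), -3*t*exp(2*t)]
  [-5*t*exp(2*t), -2*t*exp(2*t), 3*t*exp(2*t) + exp(2*t)]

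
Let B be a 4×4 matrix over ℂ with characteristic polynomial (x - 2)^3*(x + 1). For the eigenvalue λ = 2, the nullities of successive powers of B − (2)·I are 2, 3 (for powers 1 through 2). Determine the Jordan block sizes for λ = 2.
Block sizes for λ = 2: [2, 1]

From the dimensions of kernels of powers, the number of Jordan blocks of size at least j is d_j − d_{j−1} where d_j = dim ker(N^j) (with d_0 = 0). Computing the differences gives [2, 1].
The number of blocks of size exactly k is (#blocks of size ≥ k) − (#blocks of size ≥ k + 1), so the partition is: 1 block(s) of size 1, 1 block(s) of size 2.
In nonincreasing order the block sizes are [2, 1].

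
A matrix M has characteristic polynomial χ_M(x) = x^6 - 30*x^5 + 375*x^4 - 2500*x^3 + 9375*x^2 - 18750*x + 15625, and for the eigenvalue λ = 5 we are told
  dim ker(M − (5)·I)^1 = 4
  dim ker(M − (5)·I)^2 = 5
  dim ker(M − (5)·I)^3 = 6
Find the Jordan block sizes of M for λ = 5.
Block sizes for λ = 5: [3, 1, 1, 1]

From the dimensions of kernels of powers, the number of Jordan blocks of size at least j is d_j − d_{j−1} where d_j = dim ker(N^j) (with d_0 = 0). Computing the differences gives [4, 1, 1].
The number of blocks of size exactly k is (#blocks of size ≥ k) − (#blocks of size ≥ k + 1), so the partition is: 3 block(s) of size 1, 1 block(s) of size 3.
In nonincreasing order the block sizes are [3, 1, 1, 1].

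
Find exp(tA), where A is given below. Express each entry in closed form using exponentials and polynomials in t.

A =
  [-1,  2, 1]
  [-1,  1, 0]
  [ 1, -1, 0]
e^{tA} =
  [1 - t, -t^2/2 + 2*t, -t^2/2 + t]
  [-t, -t^2/2 + t + 1, -t^2/2]
  [t, t^2/2 - t, t^2/2 + 1]

Strategy: write A = P · J · P⁻¹ where J is a Jordan canonical form, so e^{tA} = P · e^{tJ} · P⁻¹, and e^{tJ} can be computed block-by-block.

A has Jordan form
J =
  [0, 1, 0]
  [0, 0, 1]
  [0, 0, 0]
(up to reordering of blocks).

Per-block formulas:
  For a 3×3 Jordan block J_3(0): exp(t · J_3(0)) = e^(0t)·(I + t·N + (t^2/2)·N^2), where N is the 3×3 nilpotent shift.

After assembling e^{tJ} and conjugating by P, we get:

e^{tA} =
  [1 - t, -t^2/2 + 2*t, -t^2/2 + t]
  [-t, -t^2/2 + t + 1, -t^2/2]
  [t, t^2/2 - t, t^2/2 + 1]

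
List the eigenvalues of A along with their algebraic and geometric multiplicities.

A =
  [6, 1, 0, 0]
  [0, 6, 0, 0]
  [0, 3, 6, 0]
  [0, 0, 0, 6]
λ = 6: alg = 4, geom = 3

Step 1 — factor the characteristic polynomial to read off the algebraic multiplicities:
  χ_A(x) = (x - 6)^4

Step 2 — compute geometric multiplicities via the rank-nullity identity g(λ) = n − rank(A − λI):
  rank(A − (6)·I) = 1, so dim ker(A − (6)·I) = n − 1 = 3

Summary:
  λ = 6: algebraic multiplicity = 4, geometric multiplicity = 3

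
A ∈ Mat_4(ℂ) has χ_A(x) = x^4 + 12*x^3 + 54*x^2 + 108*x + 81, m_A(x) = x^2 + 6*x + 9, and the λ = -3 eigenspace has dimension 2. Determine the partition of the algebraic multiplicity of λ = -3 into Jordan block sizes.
Block sizes for λ = -3: [2, 2]

Step 1 — from the characteristic polynomial, algebraic multiplicity of λ = -3 is 4. From dim ker(A − (-3)·I) = 2, there are exactly 2 Jordan blocks for λ = -3.
Step 2 — from the minimal polynomial, the factor (x + 3)^2 tells us the largest block for λ = -3 has size 2.
Step 3 — with total size 4, 2 blocks, and largest block 2, the block sizes (in nonincreasing order) are [2, 2].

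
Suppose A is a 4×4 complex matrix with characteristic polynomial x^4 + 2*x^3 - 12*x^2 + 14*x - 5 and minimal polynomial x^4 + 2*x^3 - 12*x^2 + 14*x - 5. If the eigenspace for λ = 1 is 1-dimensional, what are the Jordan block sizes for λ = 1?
Block sizes for λ = 1: [3]

Step 1 — from the characteristic polynomial, algebraic multiplicity of λ = 1 is 3. From dim ker(A − (1)·I) = 1, there are exactly 1 Jordan blocks for λ = 1.
Step 2 — from the minimal polynomial, the factor (x − 1)^3 tells us the largest block for λ = 1 has size 3.
Step 3 — with total size 3, 1 blocks, and largest block 3, the block sizes (in nonincreasing order) are [3].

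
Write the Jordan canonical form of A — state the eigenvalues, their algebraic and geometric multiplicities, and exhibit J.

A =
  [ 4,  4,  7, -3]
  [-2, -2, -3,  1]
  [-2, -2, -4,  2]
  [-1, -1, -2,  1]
J_1(-1) ⊕ J_2(0) ⊕ J_1(0)

The characteristic polynomial is
  det(x·I − A) = x^4 + x^3 = x^3*(x + 1)

Eigenvalues and multiplicities (the geometric multiplicity of λ is n − rank(A − λI), which equals the number of Jordan blocks for λ):
  λ = -1: algebraic multiplicity = 1, geometric multiplicity = 1
  λ = 0: algebraic multiplicity = 3, geometric multiplicity = 2

Determining the block sizes for each eigenvalue:
  λ = -1: one block (gm = 1), so the single block has size am = 1 → block sizes [1]
  λ = 0: 2 blocks summing to 3 forces exactly one block of size 2 and the rest size 1 → block sizes [2, 1]

Assembling the blocks gives a Jordan form
J =
  [-1, 0, 0, 0]
  [ 0, 0, 1, 0]
  [ 0, 0, 0, 0]
  [ 0, 0, 0, 0]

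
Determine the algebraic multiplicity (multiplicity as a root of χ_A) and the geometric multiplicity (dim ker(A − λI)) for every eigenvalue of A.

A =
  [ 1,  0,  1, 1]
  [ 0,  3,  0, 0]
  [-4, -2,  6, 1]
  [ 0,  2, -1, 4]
λ = 3: alg = 3, geom = 2; λ = 5: alg = 1, geom = 1

Step 1 — factor the characteristic polynomial to read off the algebraic multiplicities:
  χ_A(x) = (x - 5)*(x - 3)^3

Step 2 — compute geometric multiplicities via the rank-nullity identity g(λ) = n − rank(A − λI):
  rank(A − (3)·I) = 2, so dim ker(A − (3)·I) = n − 2 = 2
  rank(A − (5)·I) = 3, so dim ker(A − (5)·I) = n − 3 = 1

Summary:
  λ = 3: algebraic multiplicity = 3, geometric multiplicity = 2
  λ = 5: algebraic multiplicity = 1, geometric multiplicity = 1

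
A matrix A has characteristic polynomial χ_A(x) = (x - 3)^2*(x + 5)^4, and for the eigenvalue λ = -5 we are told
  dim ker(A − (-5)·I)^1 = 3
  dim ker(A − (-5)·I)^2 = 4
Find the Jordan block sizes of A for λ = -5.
Block sizes for λ = -5: [2, 1, 1]

From the dimensions of kernels of powers, the number of Jordan blocks of size at least j is d_j − d_{j−1} where d_j = dim ker(N^j) (with d_0 = 0). Computing the differences gives [3, 1].
The number of blocks of size exactly k is (#blocks of size ≥ k) − (#blocks of size ≥ k + 1), so the partition is: 2 block(s) of size 1, 1 block(s) of size 2.
In nonincreasing order the block sizes are [2, 1, 1].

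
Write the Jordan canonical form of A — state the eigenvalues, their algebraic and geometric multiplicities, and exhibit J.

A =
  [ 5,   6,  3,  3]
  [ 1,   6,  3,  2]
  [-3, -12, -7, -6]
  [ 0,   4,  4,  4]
J_3(2) ⊕ J_1(2)

The characteristic polynomial is
  det(x·I − A) = x^4 - 8*x^3 + 24*x^2 - 32*x + 16 = (x - 2)^4

Eigenvalues and multiplicities (the geometric multiplicity of λ is n − rank(A − λI), which equals the number of Jordan blocks for λ):
  λ = 2: algebraic multiplicity = 4, geometric multiplicity = 2

Determining the block sizes for each eigenvalue:
  λ = 2: with am = 4 and gm = 2, the partition is not yet determined (e.g. several partitions of 4 into 2 parts exist). Let N = A − (2)·I. Computing rank(N^1) = 2, rank(N^2) = 1, rank(N^3) = 0; the number of blocks of size ≥ j is rank(N^{j−1}) − rank(N^j), giving [2, 1, 1]. So we have 1 block(s) of size 3, 1 block(s) of size 1 → block sizes [3, 1]

Assembling the blocks gives a Jordan form
J =
  [2, 1, 0, 0]
  [0, 2, 1, 0]
  [0, 0, 2, 0]
  [0, 0, 0, 2]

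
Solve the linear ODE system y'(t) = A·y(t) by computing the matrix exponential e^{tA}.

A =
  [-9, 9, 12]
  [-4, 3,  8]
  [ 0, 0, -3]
e^{tA} =
  [-6*t*exp(-3*t) + exp(-3*t), 9*t*exp(-3*t), 12*t*exp(-3*t)]
  [-4*t*exp(-3*t), 6*t*exp(-3*t) + exp(-3*t), 8*t*exp(-3*t)]
  [0, 0, exp(-3*t)]

Strategy: write A = P · J · P⁻¹ where J is a Jordan canonical form, so e^{tA} = P · e^{tJ} · P⁻¹, and e^{tJ} can be computed block-by-block.

A has Jordan form
J =
  [-3,  1,  0]
  [ 0, -3,  0]
  [ 0,  0, -3]
(up to reordering of blocks).

Per-block formulas:
  For a 2×2 Jordan block J_2(-3): exp(t · J_2(-3)) = e^(-3t)·(I + t·N), where N is the 2×2 nilpotent shift.
  For a 1×1 block at λ = -3: exp(t · [-3]) = [e^(-3t)].

After assembling e^{tJ} and conjugating by P, we get:

e^{tA} =
  [-6*t*exp(-3*t) + exp(-3*t), 9*t*exp(-3*t), 12*t*exp(-3*t)]
  [-4*t*exp(-3*t), 6*t*exp(-3*t) + exp(-3*t), 8*t*exp(-3*t)]
  [0, 0, exp(-3*t)]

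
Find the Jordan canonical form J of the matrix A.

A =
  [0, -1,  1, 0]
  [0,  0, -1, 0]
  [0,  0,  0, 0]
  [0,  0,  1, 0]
J_3(0) ⊕ J_1(0)

The characteristic polynomial is
  det(x·I − A) = x^4

Eigenvalues and multiplicities (the geometric multiplicity of λ is n − rank(A − λI), which equals the number of Jordan blocks for λ):
  λ = 0: algebraic multiplicity = 4, geometric multiplicity = 2

Determining the block sizes for each eigenvalue:
  λ = 0: with am = 4 and gm = 2, the partition is not yet determined (e.g. several partitions of 4 into 2 parts exist). Let N = A − (0)·I. Computing rank(N^1) = 2, rank(N^2) = 1, rank(N^3) = 0; the number of blocks of size ≥ j is rank(N^{j−1}) − rank(N^j), giving [2, 1, 1]. So we have 1 block(s) of size 3, 1 block(s) of size 1 → block sizes [3, 1]

Assembling the blocks gives a Jordan form
J =
  [0, 1, 0, 0]
  [0, 0, 1, 0]
  [0, 0, 0, 0]
  [0, 0, 0, 0]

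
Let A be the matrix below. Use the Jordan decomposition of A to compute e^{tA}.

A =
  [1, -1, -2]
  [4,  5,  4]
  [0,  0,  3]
e^{tA} =
  [-2*t*exp(3*t) + exp(3*t), -t*exp(3*t), -2*t*exp(3*t)]
  [4*t*exp(3*t), 2*t*exp(3*t) + exp(3*t), 4*t*exp(3*t)]
  [0, 0, exp(3*t)]

Strategy: write A = P · J · P⁻¹ where J is a Jordan canonical form, so e^{tA} = P · e^{tJ} · P⁻¹, and e^{tJ} can be computed block-by-block.

A has Jordan form
J =
  [3, 1, 0]
  [0, 3, 0]
  [0, 0, 3]
(up to reordering of blocks).

Per-block formulas:
  For a 2×2 Jordan block J_2(3): exp(t · J_2(3)) = e^(3t)·(I + t·N), where N is the 2×2 nilpotent shift.
  For a 1×1 block at λ = 3: exp(t · [3]) = [e^(3t)].

After assembling e^{tJ} and conjugating by P, we get:

e^{tA} =
  [-2*t*exp(3*t) + exp(3*t), -t*exp(3*t), -2*t*exp(3*t)]
  [4*t*exp(3*t), 2*t*exp(3*t) + exp(3*t), 4*t*exp(3*t)]
  [0, 0, exp(3*t)]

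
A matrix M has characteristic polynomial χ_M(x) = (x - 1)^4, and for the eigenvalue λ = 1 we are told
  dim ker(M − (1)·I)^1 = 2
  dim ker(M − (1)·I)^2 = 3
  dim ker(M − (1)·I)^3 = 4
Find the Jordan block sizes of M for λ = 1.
Block sizes for λ = 1: [3, 1]

From the dimensions of kernels of powers, the number of Jordan blocks of size at least j is d_j − d_{j−1} where d_j = dim ker(N^j) (with d_0 = 0). Computing the differences gives [2, 1, 1].
The number of blocks of size exactly k is (#blocks of size ≥ k) − (#blocks of size ≥ k + 1), so the partition is: 1 block(s) of size 1, 1 block(s) of size 3.
In nonincreasing order the block sizes are [3, 1].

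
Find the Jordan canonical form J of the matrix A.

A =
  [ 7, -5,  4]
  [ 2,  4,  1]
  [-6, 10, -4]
J_1(-1) ⊕ J_2(4)

The characteristic polynomial is
  det(x·I − A) = x^3 - 7*x^2 + 8*x + 16 = (x - 4)^2*(x + 1)

Eigenvalues and multiplicities (the geometric multiplicity of λ is n − rank(A − λI), which equals the number of Jordan blocks for λ):
  λ = -1: algebraic multiplicity = 1, geometric multiplicity = 1
  λ = 4: algebraic multiplicity = 2, geometric multiplicity = 1

Determining the block sizes for each eigenvalue:
  λ = -1: one block (gm = 1), so the single block has size am = 1 → block sizes [1]
  λ = 4: one block (gm = 1), so the single block has size am = 2 → block sizes [2]

Assembling the blocks gives a Jordan form
J =
  [-1, 0, 0]
  [ 0, 4, 1]
  [ 0, 0, 4]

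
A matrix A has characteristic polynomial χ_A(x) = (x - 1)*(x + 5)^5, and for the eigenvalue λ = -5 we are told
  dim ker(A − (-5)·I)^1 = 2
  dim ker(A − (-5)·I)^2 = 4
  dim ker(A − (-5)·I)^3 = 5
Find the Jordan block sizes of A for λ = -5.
Block sizes for λ = -5: [3, 2]

From the dimensions of kernels of powers, the number of Jordan blocks of size at least j is d_j − d_{j−1} where d_j = dim ker(N^j) (with d_0 = 0). Computing the differences gives [2, 2, 1].
The number of blocks of size exactly k is (#blocks of size ≥ k) − (#blocks of size ≥ k + 1), so the partition is: 1 block(s) of size 2, 1 block(s) of size 3.
In nonincreasing order the block sizes are [3, 2].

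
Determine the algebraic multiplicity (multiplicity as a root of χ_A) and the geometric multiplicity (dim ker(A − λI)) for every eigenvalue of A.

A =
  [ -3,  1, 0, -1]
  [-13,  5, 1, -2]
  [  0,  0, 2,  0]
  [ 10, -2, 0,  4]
λ = 2: alg = 4, geom = 2

Step 1 — factor the characteristic polynomial to read off the algebraic multiplicities:
  χ_A(x) = (x - 2)^4

Step 2 — compute geometric multiplicities via the rank-nullity identity g(λ) = n − rank(A − λI):
  rank(A − (2)·I) = 2, so dim ker(A − (2)·I) = n − 2 = 2

Summary:
  λ = 2: algebraic multiplicity = 4, geometric multiplicity = 2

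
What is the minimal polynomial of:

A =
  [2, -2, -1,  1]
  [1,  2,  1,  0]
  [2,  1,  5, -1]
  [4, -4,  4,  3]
x^3 - 9*x^2 + 27*x - 27

The characteristic polynomial is χ_A(x) = (x - 3)^4, so the eigenvalues are known. The minimal polynomial is
  m_A(x) = Π_λ (x − λ)^{k_λ}
where k_λ is the size of the *largest* Jordan block for λ (equivalently, the smallest k with (A − λI)^k v = 0 for every generalised eigenvector v of λ).

  λ = 3: largest Jordan block has size 3, contributing (x − 3)^3

So m_A(x) = (x - 3)^3 = x^3 - 9*x^2 + 27*x - 27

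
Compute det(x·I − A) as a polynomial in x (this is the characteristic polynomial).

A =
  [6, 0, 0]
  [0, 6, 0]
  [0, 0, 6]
x^3 - 18*x^2 + 108*x - 216

Expanding det(x·I − A) (e.g. by cofactor expansion or by noting that A is similar to its Jordan form J, which has the same characteristic polynomial as A) gives
  χ_A(x) = x^3 - 18*x^2 + 108*x - 216
which factors as (x - 6)^3. The eigenvalues (with algebraic multiplicities) are λ = 6 with multiplicity 3.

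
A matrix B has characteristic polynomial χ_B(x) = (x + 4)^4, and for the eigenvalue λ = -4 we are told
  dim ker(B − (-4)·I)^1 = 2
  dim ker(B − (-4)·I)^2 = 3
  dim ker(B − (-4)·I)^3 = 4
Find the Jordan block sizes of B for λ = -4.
Block sizes for λ = -4: [3, 1]

From the dimensions of kernels of powers, the number of Jordan blocks of size at least j is d_j − d_{j−1} where d_j = dim ker(N^j) (with d_0 = 0). Computing the differences gives [2, 1, 1].
The number of blocks of size exactly k is (#blocks of size ≥ k) − (#blocks of size ≥ k + 1), so the partition is: 1 block(s) of size 1, 1 block(s) of size 3.
In nonincreasing order the block sizes are [3, 1].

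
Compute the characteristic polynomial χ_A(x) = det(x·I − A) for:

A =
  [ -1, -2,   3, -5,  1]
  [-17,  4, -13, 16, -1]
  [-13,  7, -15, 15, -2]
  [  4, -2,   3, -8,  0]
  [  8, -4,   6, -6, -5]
x^5 + 25*x^4 + 250*x^3 + 1250*x^2 + 3125*x + 3125

Expanding det(x·I − A) (e.g. by cofactor expansion or by noting that A is similar to its Jordan form J, which has the same characteristic polynomial as A) gives
  χ_A(x) = x^5 + 25*x^4 + 250*x^3 + 1250*x^2 + 3125*x + 3125
which factors as (x + 5)^5. The eigenvalues (with algebraic multiplicities) are λ = -5 with multiplicity 5.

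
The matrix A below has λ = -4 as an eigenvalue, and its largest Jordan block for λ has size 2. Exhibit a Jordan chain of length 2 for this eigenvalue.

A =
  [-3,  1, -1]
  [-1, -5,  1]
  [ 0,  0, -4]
A Jordan chain for λ = -4 of length 2:
v_1 = (1, -1, 0)ᵀ
v_2 = (1, 0, 0)ᵀ

Let N = A − (-4)·I. We want v_2 with N^2 v_2 = 0 but N^1 v_2 ≠ 0; then v_{j-1} := N · v_j for j = 2, …, 2.

Pick v_2 = (1, 0, 0)ᵀ.
Then v_1 = N · v_2 = (1, -1, 0)ᵀ.

Sanity check: (A − (-4)·I) v_1 = (0, 0, 0)ᵀ = 0. ✓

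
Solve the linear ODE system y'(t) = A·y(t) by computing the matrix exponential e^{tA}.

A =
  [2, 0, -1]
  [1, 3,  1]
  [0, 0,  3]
e^{tA} =
  [exp(2*t), 0, -exp(3*t) + exp(2*t)]
  [exp(3*t) - exp(2*t), exp(3*t), exp(3*t) - exp(2*t)]
  [0, 0, exp(3*t)]

Strategy: write A = P · J · P⁻¹ where J is a Jordan canonical form, so e^{tA} = P · e^{tJ} · P⁻¹, and e^{tJ} can be computed block-by-block.

A has Jordan form
J =
  [2, 0, 0]
  [0, 3, 0]
  [0, 0, 3]
(up to reordering of blocks).

Per-block formulas:
  For a 1×1 block at λ = 3: exp(t · [3]) = [e^(3t)].
  For a 1×1 block at λ = 2: exp(t · [2]) = [e^(2t)].

After assembling e^{tJ} and conjugating by P, we get:

e^{tA} =
  [exp(2*t), 0, -exp(3*t) + exp(2*t)]
  [exp(3*t) - exp(2*t), exp(3*t), exp(3*t) - exp(2*t)]
  [0, 0, exp(3*t)]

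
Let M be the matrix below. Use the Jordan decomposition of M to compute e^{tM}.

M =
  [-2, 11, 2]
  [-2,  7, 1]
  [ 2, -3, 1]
e^{tM} =
  [-t^2*exp(2*t) - 4*t*exp(2*t) + exp(2*t), 5*t^2*exp(2*t)/2 + 11*t*exp(2*t), t^2*exp(2*t)/2 + 2*t*exp(2*t)]
  [-2*t*exp(2*t), 5*t*exp(2*t) + exp(2*t), t*exp(2*t)]
  [-2*t^2*exp(2*t) + 2*t*exp(2*t), 5*t^2*exp(2*t) - 3*t*exp(2*t), t^2*exp(2*t) - t*exp(2*t) + exp(2*t)]

Strategy: write M = P · J · P⁻¹ where J is a Jordan canonical form, so e^{tM} = P · e^{tJ} · P⁻¹, and e^{tJ} can be computed block-by-block.

M has Jordan form
J =
  [2, 1, 0]
  [0, 2, 1]
  [0, 0, 2]
(up to reordering of blocks).

Per-block formulas:
  For a 3×3 Jordan block J_3(2): exp(t · J_3(2)) = e^(2t)·(I + t·N + (t^2/2)·N^2), where N is the 3×3 nilpotent shift.

After assembling e^{tJ} and conjugating by P, we get:

e^{tM} =
  [-t^2*exp(2*t) - 4*t*exp(2*t) + exp(2*t), 5*t^2*exp(2*t)/2 + 11*t*exp(2*t), t^2*exp(2*t)/2 + 2*t*exp(2*t)]
  [-2*t*exp(2*t), 5*t*exp(2*t) + exp(2*t), t*exp(2*t)]
  [-2*t^2*exp(2*t) + 2*t*exp(2*t), 5*t^2*exp(2*t) - 3*t*exp(2*t), t^2*exp(2*t) - t*exp(2*t) + exp(2*t)]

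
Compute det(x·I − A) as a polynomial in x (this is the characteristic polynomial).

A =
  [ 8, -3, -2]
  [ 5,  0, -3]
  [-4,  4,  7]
x^3 - 15*x^2 + 75*x - 125

Expanding det(x·I − A) (e.g. by cofactor expansion or by noting that A is similar to its Jordan form J, which has the same characteristic polynomial as A) gives
  χ_A(x) = x^3 - 15*x^2 + 75*x - 125
which factors as (x - 5)^3. The eigenvalues (with algebraic multiplicities) are λ = 5 with multiplicity 3.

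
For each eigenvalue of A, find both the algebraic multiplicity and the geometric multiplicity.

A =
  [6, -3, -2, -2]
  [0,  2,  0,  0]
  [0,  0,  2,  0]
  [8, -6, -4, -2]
λ = 2: alg = 4, geom = 3

Step 1 — factor the characteristic polynomial to read off the algebraic multiplicities:
  χ_A(x) = (x - 2)^4

Step 2 — compute geometric multiplicities via the rank-nullity identity g(λ) = n − rank(A − λI):
  rank(A − (2)·I) = 1, so dim ker(A − (2)·I) = n − 1 = 3

Summary:
  λ = 2: algebraic multiplicity = 4, geometric multiplicity = 3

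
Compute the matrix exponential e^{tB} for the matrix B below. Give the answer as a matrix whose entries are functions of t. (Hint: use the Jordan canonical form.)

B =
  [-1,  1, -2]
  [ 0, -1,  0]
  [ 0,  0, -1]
e^{tB} =
  [exp(-t), t*exp(-t), -2*t*exp(-t)]
  [0, exp(-t), 0]
  [0, 0, exp(-t)]

Strategy: write B = P · J · P⁻¹ where J is a Jordan canonical form, so e^{tB} = P · e^{tJ} · P⁻¹, and e^{tJ} can be computed block-by-block.

B has Jordan form
J =
  [-1,  1,  0]
  [ 0, -1,  0]
  [ 0,  0, -1]
(up to reordering of blocks).

Per-block formulas:
  For a 1×1 block at λ = -1: exp(t · [-1]) = [e^(-1t)].
  For a 2×2 Jordan block J_2(-1): exp(t · J_2(-1)) = e^(-1t)·(I + t·N), where N is the 2×2 nilpotent shift.

After assembling e^{tJ} and conjugating by P, we get:

e^{tB} =
  [exp(-t), t*exp(-t), -2*t*exp(-t)]
  [0, exp(-t), 0]
  [0, 0, exp(-t)]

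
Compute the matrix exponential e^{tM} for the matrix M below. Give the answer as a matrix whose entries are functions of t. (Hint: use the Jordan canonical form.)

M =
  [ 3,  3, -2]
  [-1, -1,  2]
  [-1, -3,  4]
e^{tM} =
  [t*exp(2*t) + exp(2*t), 3*t*exp(2*t), -2*t*exp(2*t)]
  [-t*exp(2*t), -3*t*exp(2*t) + exp(2*t), 2*t*exp(2*t)]
  [-t*exp(2*t), -3*t*exp(2*t), 2*t*exp(2*t) + exp(2*t)]

Strategy: write M = P · J · P⁻¹ where J is a Jordan canonical form, so e^{tM} = P · e^{tJ} · P⁻¹, and e^{tJ} can be computed block-by-block.

M has Jordan form
J =
  [2, 1, 0]
  [0, 2, 0]
  [0, 0, 2]
(up to reordering of blocks).

Per-block formulas:
  For a 2×2 Jordan block J_2(2): exp(t · J_2(2)) = e^(2t)·(I + t·N), where N is the 2×2 nilpotent shift.
  For a 1×1 block at λ = 2: exp(t · [2]) = [e^(2t)].

After assembling e^{tJ} and conjugating by P, we get:

e^{tM} =
  [t*exp(2*t) + exp(2*t), 3*t*exp(2*t), -2*t*exp(2*t)]
  [-t*exp(2*t), -3*t*exp(2*t) + exp(2*t), 2*t*exp(2*t)]
  [-t*exp(2*t), -3*t*exp(2*t), 2*t*exp(2*t) + exp(2*t)]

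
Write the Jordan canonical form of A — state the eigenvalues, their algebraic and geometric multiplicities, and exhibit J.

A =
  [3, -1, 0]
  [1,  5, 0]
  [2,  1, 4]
J_3(4)

The characteristic polynomial is
  det(x·I − A) = x^3 - 12*x^2 + 48*x - 64 = (x - 4)^3

Eigenvalues and multiplicities (the geometric multiplicity of λ is n − rank(A − λI), which equals the number of Jordan blocks for λ):
  λ = 4: algebraic multiplicity = 3, geometric multiplicity = 1

Determining the block sizes for each eigenvalue:
  λ = 4: one block (gm = 1), so the single block has size am = 3 → block sizes [3]

Assembling the blocks gives a Jordan form
J =
  [4, 1, 0]
  [0, 4, 1]
  [0, 0, 4]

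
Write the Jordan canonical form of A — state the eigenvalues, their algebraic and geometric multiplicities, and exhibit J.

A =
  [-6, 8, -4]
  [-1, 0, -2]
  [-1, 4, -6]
J_2(-4) ⊕ J_1(-4)

The characteristic polynomial is
  det(x·I − A) = x^3 + 12*x^2 + 48*x + 64 = (x + 4)^3

Eigenvalues and multiplicities (the geometric multiplicity of λ is n − rank(A − λI), which equals the number of Jordan blocks for λ):
  λ = -4: algebraic multiplicity = 3, geometric multiplicity = 2

Determining the block sizes for each eigenvalue:
  λ = -4: 2 blocks summing to 3 forces exactly one block of size 2 and the rest size 1 → block sizes [2, 1]

Assembling the blocks gives a Jordan form
J =
  [-4,  1,  0]
  [ 0, -4,  0]
  [ 0,  0, -4]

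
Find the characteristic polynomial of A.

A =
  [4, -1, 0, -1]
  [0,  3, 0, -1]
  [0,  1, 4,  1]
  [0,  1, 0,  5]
x^4 - 16*x^3 + 96*x^2 - 256*x + 256

Expanding det(x·I − A) (e.g. by cofactor expansion or by noting that A is similar to its Jordan form J, which has the same characteristic polynomial as A) gives
  χ_A(x) = x^4 - 16*x^3 + 96*x^2 - 256*x + 256
which factors as (x - 4)^4. The eigenvalues (with algebraic multiplicities) are λ = 4 with multiplicity 4.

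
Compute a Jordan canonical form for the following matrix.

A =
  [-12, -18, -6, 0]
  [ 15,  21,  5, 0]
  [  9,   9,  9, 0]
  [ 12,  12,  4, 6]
J_2(6) ⊕ J_1(6) ⊕ J_1(6)

The characteristic polynomial is
  det(x·I − A) = x^4 - 24*x^3 + 216*x^2 - 864*x + 1296 = (x - 6)^4

Eigenvalues and multiplicities (the geometric multiplicity of λ is n − rank(A − λI), which equals the number of Jordan blocks for λ):
  λ = 6: algebraic multiplicity = 4, geometric multiplicity = 3

Determining the block sizes for each eigenvalue:
  λ = 6: 3 blocks summing to 4 forces exactly one block of size 2 and the rest size 1 → block sizes [2, 1, 1]

Assembling the blocks gives a Jordan form
J =
  [6, 1, 0, 0]
  [0, 6, 0, 0]
  [0, 0, 6, 0]
  [0, 0, 0, 6]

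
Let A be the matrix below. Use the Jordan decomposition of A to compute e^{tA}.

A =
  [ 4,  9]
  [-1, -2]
e^{tA} =
  [3*t*exp(t) + exp(t), 9*t*exp(t)]
  [-t*exp(t), -3*t*exp(t) + exp(t)]

Strategy: write A = P · J · P⁻¹ where J is a Jordan canonical form, so e^{tA} = P · e^{tJ} · P⁻¹, and e^{tJ} can be computed block-by-block.

A has Jordan form
J =
  [1, 1]
  [0, 1]
(up to reordering of blocks).

Per-block formulas:
  For a 2×2 Jordan block J_2(1): exp(t · J_2(1)) = e^(1t)·(I + t·N), where N is the 2×2 nilpotent shift.

After assembling e^{tJ} and conjugating by P, we get:

e^{tA} =
  [3*t*exp(t) + exp(t), 9*t*exp(t)]
  [-t*exp(t), -3*t*exp(t) + exp(t)]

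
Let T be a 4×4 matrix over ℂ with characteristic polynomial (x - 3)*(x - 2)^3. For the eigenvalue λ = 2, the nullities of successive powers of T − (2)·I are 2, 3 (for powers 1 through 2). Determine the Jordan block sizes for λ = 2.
Block sizes for λ = 2: [2, 1]

From the dimensions of kernels of powers, the number of Jordan blocks of size at least j is d_j − d_{j−1} where d_j = dim ker(N^j) (with d_0 = 0). Computing the differences gives [2, 1].
The number of blocks of size exactly k is (#blocks of size ≥ k) − (#blocks of size ≥ k + 1), so the partition is: 1 block(s) of size 1, 1 block(s) of size 2.
In nonincreasing order the block sizes are [2, 1].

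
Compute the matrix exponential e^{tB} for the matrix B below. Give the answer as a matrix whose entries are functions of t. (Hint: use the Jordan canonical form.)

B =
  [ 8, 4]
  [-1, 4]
e^{tB} =
  [2*t*exp(6*t) + exp(6*t), 4*t*exp(6*t)]
  [-t*exp(6*t), -2*t*exp(6*t) + exp(6*t)]

Strategy: write B = P · J · P⁻¹ where J is a Jordan canonical form, so e^{tB} = P · e^{tJ} · P⁻¹, and e^{tJ} can be computed block-by-block.

B has Jordan form
J =
  [6, 1]
  [0, 6]
(up to reordering of blocks).

Per-block formulas:
  For a 2×2 Jordan block J_2(6): exp(t · J_2(6)) = e^(6t)·(I + t·N), where N is the 2×2 nilpotent shift.

After assembling e^{tJ} and conjugating by P, we get:

e^{tB} =
  [2*t*exp(6*t) + exp(6*t), 4*t*exp(6*t)]
  [-t*exp(6*t), -2*t*exp(6*t) + exp(6*t)]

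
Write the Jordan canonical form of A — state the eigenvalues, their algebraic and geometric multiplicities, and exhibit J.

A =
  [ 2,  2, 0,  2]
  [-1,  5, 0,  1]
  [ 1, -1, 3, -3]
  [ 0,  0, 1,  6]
J_3(4) ⊕ J_1(4)

The characteristic polynomial is
  det(x·I − A) = x^4 - 16*x^3 + 96*x^2 - 256*x + 256 = (x - 4)^4

Eigenvalues and multiplicities (the geometric multiplicity of λ is n − rank(A − λI), which equals the number of Jordan blocks for λ):
  λ = 4: algebraic multiplicity = 4, geometric multiplicity = 2

Determining the block sizes for each eigenvalue:
  λ = 4: with am = 4 and gm = 2, the partition is not yet determined (e.g. several partitions of 4 into 2 parts exist). Let N = A − (4)·I. Computing rank(N^1) = 2, rank(N^2) = 1, rank(N^3) = 0; the number of blocks of size ≥ j is rank(N^{j−1}) − rank(N^j), giving [2, 1, 1]. So we have 1 block(s) of size 3, 1 block(s) of size 1 → block sizes [3, 1]

Assembling the blocks gives a Jordan form
J =
  [4, 1, 0, 0]
  [0, 4, 1, 0]
  [0, 0, 4, 0]
  [0, 0, 0, 4]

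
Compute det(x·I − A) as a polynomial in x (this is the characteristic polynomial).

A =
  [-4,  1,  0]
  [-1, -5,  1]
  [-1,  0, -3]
x^3 + 12*x^2 + 48*x + 64

Expanding det(x·I − A) (e.g. by cofactor expansion or by noting that A is similar to its Jordan form J, which has the same characteristic polynomial as A) gives
  χ_A(x) = x^3 + 12*x^2 + 48*x + 64
which factors as (x + 4)^3. The eigenvalues (with algebraic multiplicities) are λ = -4 with multiplicity 3.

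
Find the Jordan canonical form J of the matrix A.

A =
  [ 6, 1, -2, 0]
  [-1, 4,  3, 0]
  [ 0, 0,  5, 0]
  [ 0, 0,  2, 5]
J_3(5) ⊕ J_1(5)

The characteristic polynomial is
  det(x·I − A) = x^4 - 20*x^3 + 150*x^2 - 500*x + 625 = (x - 5)^4

Eigenvalues and multiplicities (the geometric multiplicity of λ is n − rank(A − λI), which equals the number of Jordan blocks for λ):
  λ = 5: algebraic multiplicity = 4, geometric multiplicity = 2

Determining the block sizes for each eigenvalue:
  λ = 5: with am = 4 and gm = 2, the partition is not yet determined (e.g. several partitions of 4 into 2 parts exist). Let N = A − (5)·I. Computing rank(N^1) = 2, rank(N^2) = 1, rank(N^3) = 0; the number of blocks of size ≥ j is rank(N^{j−1}) − rank(N^j), giving [2, 1, 1]. So we have 1 block(s) of size 3, 1 block(s) of size 1 → block sizes [3, 1]

Assembling the blocks gives a Jordan form
J =
  [5, 1, 0, 0]
  [0, 5, 1, 0]
  [0, 0, 5, 0]
  [0, 0, 0, 5]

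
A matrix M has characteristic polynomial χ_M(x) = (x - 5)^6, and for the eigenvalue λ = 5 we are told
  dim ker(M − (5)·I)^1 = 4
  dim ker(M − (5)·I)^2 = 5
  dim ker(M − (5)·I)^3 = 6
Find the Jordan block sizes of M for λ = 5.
Block sizes for λ = 5: [3, 1, 1, 1]

From the dimensions of kernels of powers, the number of Jordan blocks of size at least j is d_j − d_{j−1} where d_j = dim ker(N^j) (with d_0 = 0). Computing the differences gives [4, 1, 1].
The number of blocks of size exactly k is (#blocks of size ≥ k) − (#blocks of size ≥ k + 1), so the partition is: 3 block(s) of size 1, 1 block(s) of size 3.
In nonincreasing order the block sizes are [3, 1, 1, 1].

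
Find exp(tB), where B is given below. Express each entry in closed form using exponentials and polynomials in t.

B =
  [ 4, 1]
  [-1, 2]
e^{tB} =
  [t*exp(3*t) + exp(3*t), t*exp(3*t)]
  [-t*exp(3*t), -t*exp(3*t) + exp(3*t)]

Strategy: write B = P · J · P⁻¹ where J is a Jordan canonical form, so e^{tB} = P · e^{tJ} · P⁻¹, and e^{tJ} can be computed block-by-block.

B has Jordan form
J =
  [3, 1]
  [0, 3]
(up to reordering of blocks).

Per-block formulas:
  For a 2×2 Jordan block J_2(3): exp(t · J_2(3)) = e^(3t)·(I + t·N), where N is the 2×2 nilpotent shift.

After assembling e^{tJ} and conjugating by P, we get:

e^{tB} =
  [t*exp(3*t) + exp(3*t), t*exp(3*t)]
  [-t*exp(3*t), -t*exp(3*t) + exp(3*t)]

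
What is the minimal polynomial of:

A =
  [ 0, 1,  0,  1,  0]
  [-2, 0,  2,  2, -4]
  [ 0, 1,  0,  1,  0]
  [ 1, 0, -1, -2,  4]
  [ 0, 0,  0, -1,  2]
x^3

The characteristic polynomial is χ_A(x) = x^5, so the eigenvalues are known. The minimal polynomial is
  m_A(x) = Π_λ (x − λ)^{k_λ}
where k_λ is the size of the *largest* Jordan block for λ (equivalently, the smallest k with (A − λI)^k v = 0 for every generalised eigenvector v of λ).

  λ = 0: largest Jordan block has size 3, contributing (x − 0)^3

So m_A(x) = x^3 = x^3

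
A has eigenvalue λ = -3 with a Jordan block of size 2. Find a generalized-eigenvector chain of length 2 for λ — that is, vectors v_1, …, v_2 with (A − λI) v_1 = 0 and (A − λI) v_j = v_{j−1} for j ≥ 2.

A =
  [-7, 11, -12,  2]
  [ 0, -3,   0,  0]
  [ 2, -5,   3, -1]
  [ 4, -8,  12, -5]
A Jordan chain for λ = -3 of length 2:
v_1 = (-4, 0, 2, 4)ᵀ
v_2 = (1, 0, 0, 0)ᵀ

Let N = A − (-3)·I. We want v_2 with N^2 v_2 = 0 but N^1 v_2 ≠ 0; then v_{j-1} := N · v_j for j = 2, …, 2.

Pick v_2 = (1, 0, 0, 0)ᵀ.
Then v_1 = N · v_2 = (-4, 0, 2, 4)ᵀ.

Sanity check: (A − (-3)·I) v_1 = (0, 0, 0, 0)ᵀ = 0. ✓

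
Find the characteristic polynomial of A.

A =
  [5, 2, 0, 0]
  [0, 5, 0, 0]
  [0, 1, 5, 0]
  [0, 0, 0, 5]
x^4 - 20*x^3 + 150*x^2 - 500*x + 625

Expanding det(x·I − A) (e.g. by cofactor expansion or by noting that A is similar to its Jordan form J, which has the same characteristic polynomial as A) gives
  χ_A(x) = x^4 - 20*x^3 + 150*x^2 - 500*x + 625
which factors as (x - 5)^4. The eigenvalues (with algebraic multiplicities) are λ = 5 with multiplicity 4.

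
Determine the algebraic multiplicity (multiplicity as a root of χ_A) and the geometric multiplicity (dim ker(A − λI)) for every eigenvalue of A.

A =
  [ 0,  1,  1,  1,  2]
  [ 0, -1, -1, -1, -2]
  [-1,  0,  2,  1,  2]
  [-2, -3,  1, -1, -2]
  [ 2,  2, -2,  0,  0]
λ = 0: alg = 5, geom = 3

Step 1 — factor the characteristic polynomial to read off the algebraic multiplicities:
  χ_A(x) = x^5

Step 2 — compute geometric multiplicities via the rank-nullity identity g(λ) = n − rank(A − λI):
  rank(A − (0)·I) = 2, so dim ker(A − (0)·I) = n − 2 = 3

Summary:
  λ = 0: algebraic multiplicity = 5, geometric multiplicity = 3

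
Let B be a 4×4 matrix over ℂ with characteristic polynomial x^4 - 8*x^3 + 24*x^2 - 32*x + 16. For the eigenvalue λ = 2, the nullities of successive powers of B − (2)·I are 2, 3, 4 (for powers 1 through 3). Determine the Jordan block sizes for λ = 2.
Block sizes for λ = 2: [3, 1]

From the dimensions of kernels of powers, the number of Jordan blocks of size at least j is d_j − d_{j−1} where d_j = dim ker(N^j) (with d_0 = 0). Computing the differences gives [2, 1, 1].
The number of blocks of size exactly k is (#blocks of size ≥ k) − (#blocks of size ≥ k + 1), so the partition is: 1 block(s) of size 1, 1 block(s) of size 3.
In nonincreasing order the block sizes are [3, 1].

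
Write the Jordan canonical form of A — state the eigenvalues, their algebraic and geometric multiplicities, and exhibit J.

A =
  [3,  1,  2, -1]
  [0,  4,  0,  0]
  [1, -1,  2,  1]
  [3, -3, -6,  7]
J_2(4) ⊕ J_1(4) ⊕ J_1(4)

The characteristic polynomial is
  det(x·I − A) = x^4 - 16*x^3 + 96*x^2 - 256*x + 256 = (x - 4)^4

Eigenvalues and multiplicities (the geometric multiplicity of λ is n − rank(A − λI), which equals the number of Jordan blocks for λ):
  λ = 4: algebraic multiplicity = 4, geometric multiplicity = 3

Determining the block sizes for each eigenvalue:
  λ = 4: 3 blocks summing to 4 forces exactly one block of size 2 and the rest size 1 → block sizes [2, 1, 1]

Assembling the blocks gives a Jordan form
J =
  [4, 1, 0, 0]
  [0, 4, 0, 0]
  [0, 0, 4, 0]
  [0, 0, 0, 4]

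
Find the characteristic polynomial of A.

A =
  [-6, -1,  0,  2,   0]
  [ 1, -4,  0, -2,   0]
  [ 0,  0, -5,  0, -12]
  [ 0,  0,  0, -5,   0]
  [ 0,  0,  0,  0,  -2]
x^5 + 22*x^4 + 190*x^3 + 800*x^2 + 1625*x + 1250

Expanding det(x·I − A) (e.g. by cofactor expansion or by noting that A is similar to its Jordan form J, which has the same characteristic polynomial as A) gives
  χ_A(x) = x^5 + 22*x^4 + 190*x^3 + 800*x^2 + 1625*x + 1250
which factors as (x + 2)*(x + 5)^4. The eigenvalues (with algebraic multiplicities) are λ = -5 with multiplicity 4, λ = -2 with multiplicity 1.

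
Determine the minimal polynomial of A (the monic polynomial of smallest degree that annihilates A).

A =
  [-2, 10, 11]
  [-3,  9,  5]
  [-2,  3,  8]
x^3 - 15*x^2 + 75*x - 125

The characteristic polynomial is χ_A(x) = (x - 5)^3, so the eigenvalues are known. The minimal polynomial is
  m_A(x) = Π_λ (x − λ)^{k_λ}
where k_λ is the size of the *largest* Jordan block for λ (equivalently, the smallest k with (A − λI)^k v = 0 for every generalised eigenvector v of λ).

  λ = 5: largest Jordan block has size 3, contributing (x − 5)^3

So m_A(x) = (x - 5)^3 = x^3 - 15*x^2 + 75*x - 125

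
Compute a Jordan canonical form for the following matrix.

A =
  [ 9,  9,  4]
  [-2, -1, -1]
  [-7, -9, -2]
J_3(2)

The characteristic polynomial is
  det(x·I − A) = x^3 - 6*x^2 + 12*x - 8 = (x - 2)^3

Eigenvalues and multiplicities (the geometric multiplicity of λ is n − rank(A − λI), which equals the number of Jordan blocks for λ):
  λ = 2: algebraic multiplicity = 3, geometric multiplicity = 1

Determining the block sizes for each eigenvalue:
  λ = 2: one block (gm = 1), so the single block has size am = 3 → block sizes [3]

Assembling the blocks gives a Jordan form
J =
  [2, 1, 0]
  [0, 2, 1]
  [0, 0, 2]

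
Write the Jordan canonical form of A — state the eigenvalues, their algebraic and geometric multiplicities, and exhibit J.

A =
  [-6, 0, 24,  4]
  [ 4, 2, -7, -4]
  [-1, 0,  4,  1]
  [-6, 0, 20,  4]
J_1(-2) ⊕ J_3(2)

The characteristic polynomial is
  det(x·I − A) = x^4 - 4*x^3 + 16*x - 16 = (x - 2)^3*(x + 2)

Eigenvalues and multiplicities (the geometric multiplicity of λ is n − rank(A − λI), which equals the number of Jordan blocks for λ):
  λ = -2: algebraic multiplicity = 1, geometric multiplicity = 1
  λ = 2: algebraic multiplicity = 3, geometric multiplicity = 1

Determining the block sizes for each eigenvalue:
  λ = -2: one block (gm = 1), so the single block has size am = 1 → block sizes [1]
  λ = 2: one block (gm = 1), so the single block has size am = 3 → block sizes [3]

Assembling the blocks gives a Jordan form
J =
  [-2, 0, 0, 0]
  [ 0, 2, 1, 0]
  [ 0, 0, 2, 1]
  [ 0, 0, 0, 2]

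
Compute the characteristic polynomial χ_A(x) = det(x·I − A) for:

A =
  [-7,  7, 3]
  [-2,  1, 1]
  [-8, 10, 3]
x^3 + 3*x^2 + 3*x + 1

Expanding det(x·I − A) (e.g. by cofactor expansion or by noting that A is similar to its Jordan form J, which has the same characteristic polynomial as A) gives
  χ_A(x) = x^3 + 3*x^2 + 3*x + 1
which factors as (x + 1)^3. The eigenvalues (with algebraic multiplicities) are λ = -1 with multiplicity 3.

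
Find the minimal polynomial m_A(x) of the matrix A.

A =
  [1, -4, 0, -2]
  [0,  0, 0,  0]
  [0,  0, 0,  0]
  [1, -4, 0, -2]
x^2 + x

The characteristic polynomial is χ_A(x) = x^3*(x + 1), so the eigenvalues are known. The minimal polynomial is
  m_A(x) = Π_λ (x − λ)^{k_λ}
where k_λ is the size of the *largest* Jordan block for λ (equivalently, the smallest k with (A − λI)^k v = 0 for every generalised eigenvector v of λ).

  λ = -1: largest Jordan block has size 1, contributing (x + 1)
  λ = 0: largest Jordan block has size 1, contributing (x − 0)

So m_A(x) = x*(x + 1) = x^2 + x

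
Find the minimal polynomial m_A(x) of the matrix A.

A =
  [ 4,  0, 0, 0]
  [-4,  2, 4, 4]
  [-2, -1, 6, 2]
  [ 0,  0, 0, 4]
x^2 - 8*x + 16

The characteristic polynomial is χ_A(x) = (x - 4)^4, so the eigenvalues are known. The minimal polynomial is
  m_A(x) = Π_λ (x − λ)^{k_λ}
where k_λ is the size of the *largest* Jordan block for λ (equivalently, the smallest k with (A − λI)^k v = 0 for every generalised eigenvector v of λ).

  λ = 4: largest Jordan block has size 2, contributing (x − 4)^2

So m_A(x) = (x - 4)^2 = x^2 - 8*x + 16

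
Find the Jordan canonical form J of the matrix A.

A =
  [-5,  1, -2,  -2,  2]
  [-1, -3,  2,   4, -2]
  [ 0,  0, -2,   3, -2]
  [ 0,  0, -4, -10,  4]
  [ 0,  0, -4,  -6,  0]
J_2(-4) ⊕ J_2(-4) ⊕ J_1(-4)

The characteristic polynomial is
  det(x·I − A) = x^5 + 20*x^4 + 160*x^3 + 640*x^2 + 1280*x + 1024 = (x + 4)^5

Eigenvalues and multiplicities (the geometric multiplicity of λ is n − rank(A − λI), which equals the number of Jordan blocks for λ):
  λ = -4: algebraic multiplicity = 5, geometric multiplicity = 3

Determining the block sizes for each eigenvalue:
  λ = -4: with am = 5 and gm = 3, the partition is not yet determined (e.g. several partitions of 5 into 3 parts exist). Let N = A − (-4)·I. Computing rank(N^1) = 2, rank(N^2) = 0; the number of blocks of size ≥ j is rank(N^{j−1}) − rank(N^j), giving [3, 2]. So we have 2 block(s) of size 2, 1 block(s) of size 1 → block sizes [2, 2, 1]

Assembling the blocks gives a Jordan form
J =
  [-4,  1,  0,  0,  0]
  [ 0, -4,  0,  0,  0]
  [ 0,  0, -4,  1,  0]
  [ 0,  0,  0, -4,  0]
  [ 0,  0,  0,  0, -4]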